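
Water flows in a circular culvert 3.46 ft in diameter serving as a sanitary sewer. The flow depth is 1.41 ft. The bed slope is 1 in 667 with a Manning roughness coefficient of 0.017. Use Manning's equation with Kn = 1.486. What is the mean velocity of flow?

V = 2.8 ft/s

For a circular section of diameter D = 3.46 ft at depth y = 1.41 ft, the central angle is θ = 2 arccos(1 − 2y/D) = 2.77 rad. Then A = (D²/8)(θ − sin θ) = 3.6 ft² and P = Dθ/2 = 4.791 ft.
Hydraulic radius R = A/P = 3.6/4.791 = 0.7514 ft.
From Manning's equation, V = (1.486/n) R^(2/3) S^(1/2) = (1.486/0.017) × 0.7514^(2/3) × 0.001499^(1/2) = 2.8 ft/s.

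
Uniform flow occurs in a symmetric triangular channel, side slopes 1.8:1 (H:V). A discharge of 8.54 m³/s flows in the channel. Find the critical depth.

At critical depth, Q² T / (g A³) = 1, i.e. A³/T = Q²/g = 8.54²/9.81 = 7.434.
At y = 1.08 m: A³/T = 2.38 — short.
At y = 1.36 m: A³/T = 7.537 — ≈ 7.434.

y_c = 1.36 m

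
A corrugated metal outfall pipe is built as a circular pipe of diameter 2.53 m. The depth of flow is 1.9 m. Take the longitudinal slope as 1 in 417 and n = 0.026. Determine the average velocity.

V = 1.57 m/s

For a circular section of diameter D = 2.53 m at depth y = 1.9 m, the central angle is θ = 2 arccos(1 − 2y/D) = 4.193 rad. Then A = (D²/8)(θ − sin θ) = 4.05 m² and P = Dθ/2 = 5.305 m.
Hydraulic radius R = A/P = 4.05/5.305 = 0.7635 m.
From Manning's equation, V = (1/n) R^(2/3) S^(1/2) = (1/0.026) × 0.7635^(2/3) × 0.002398^(1/2) = 1.57 m/s.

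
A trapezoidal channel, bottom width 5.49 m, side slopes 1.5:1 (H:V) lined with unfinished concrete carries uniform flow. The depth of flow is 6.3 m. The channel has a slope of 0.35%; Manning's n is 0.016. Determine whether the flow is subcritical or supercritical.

supercritical

With bottom width b = 5.49 m and side slope z = 1.5: A = (b + zy)y = (5.49 + 1.5×6.3)×6.3 = 94.12 m²; P = b + 2y√(1+z²) = 5.49 + 2×6.3×1.803 = 28.2 m.
Hydraulic radius R = A/P = 94.12/28.2 = 3.337 m.
V = (1/n) R^(2/3) √S = (1/0.016) × 3.337^(2/3) × √0.0035 = 8.257 m/s. Hydraulic depth D_h = A/T = 94.12/24.39 = 3.859 m.
Froude number Fr = V/√(g·D_h) = 8.257/√(9.81×3.859) = 1.34, which is greater than 1, so the flow is supercritical.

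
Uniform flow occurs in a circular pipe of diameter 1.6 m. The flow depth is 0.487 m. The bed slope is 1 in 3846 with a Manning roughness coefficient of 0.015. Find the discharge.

For a circular section of diameter D = 1.6 m at depth y = 0.487 m, the central angle is θ = 2 arccos(1 − 2y/D) = 2.338 rad. Then A = (D²/8)(θ − sin θ) = 0.5176 m² and P = Dθ/2 = 1.87 m.
Hydraulic radius R = A/P = 0.5176/1.87 = 0.2768 m.
Manning's equation: Q = (1/n) A R^(2/3) S^(1/2) = (1/0.015) × 0.5176 × 0.2768^(2/3) × 0.00026^(1/2) = 0.236 m³/s.

Q = 0.236 m³/s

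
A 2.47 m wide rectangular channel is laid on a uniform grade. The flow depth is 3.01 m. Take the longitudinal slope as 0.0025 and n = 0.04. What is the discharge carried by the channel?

Flow area A = b·y = 2.47 × 3.01 = 7.435 m². Wetted perimeter P = b + 2y = 2.47 + 2×3.01 = 8.49 m.
Hydraulic radius R = A/P = 7.435/8.49 = 0.8757 m.
Manning's equation: Q = (1/n) A R^(2/3) S^(1/2) = (1/0.04) × 7.435 × 0.8757^(2/3) × 0.0025^(1/2) = 8.51 m³/s.

Q = 8.51 m³/s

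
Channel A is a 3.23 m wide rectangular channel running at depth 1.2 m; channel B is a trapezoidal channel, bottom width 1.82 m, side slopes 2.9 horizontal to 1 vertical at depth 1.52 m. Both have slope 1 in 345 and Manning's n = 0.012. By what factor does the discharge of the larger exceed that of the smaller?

Channel A: Flow area A = b·y = 3.23 × 1.2 = 3.876 m². Wetted perimeter P = b + 2y = 3.23 + 2×1.2 = 5.63 m. Hydraulic radius R = A/P = 3.876/5.63 = 0.6885 m. Q_A = (1/0.012)·3.876·0.6885^(2/3)·√0.002899 = 13.56 m³/s.
Channel B: With bottom width b = 1.82 m and side slope z = 2.9: A = (b + zy)y = (1.82 + 2.9×1.52)×1.52 = 9.467 m²; P = b + 2y√(1+z²) = 1.82 + 2×1.52×3.068 = 11.15 m. Hydraulic radius R = A/P = 9.467/11.15 = 0.8494 m. Q_B = (1/0.012)·9.467·0.8494^(2/3)·√0.002899 = 38.09 m³/s.
The larger discharge is 38.09 m³/s and the smaller is 13.56 m³/s; the ratio is 2.81.

2.81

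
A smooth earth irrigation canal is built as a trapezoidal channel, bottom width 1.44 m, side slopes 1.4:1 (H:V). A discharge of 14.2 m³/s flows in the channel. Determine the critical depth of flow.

At critical depth, Q² T / (g A³) = 1, i.e. A³/T = Q²/g = 14.2²/9.81 = 20.55.
Try y = 1.54 m: A³/T = 29.53 — high.
Try y = 1.19 m: A³/T = 10.58 — low.
Try y = 1.41 m: A³/T = 20.7 — close enough.

y_c = 1.41 m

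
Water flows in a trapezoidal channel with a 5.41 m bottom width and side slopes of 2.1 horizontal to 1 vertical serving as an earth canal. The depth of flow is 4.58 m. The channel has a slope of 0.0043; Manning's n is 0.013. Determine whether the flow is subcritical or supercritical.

With bottom width b = 5.41 m and side slope z = 2.1: A = (b + zy)y = (5.41 + 2.1×4.58)×4.58 = 68.83 m²; P = b + 2y√(1+z²) = 5.41 + 2×4.58×2.326 = 26.72 m.
Hydraulic radius R = A/P = 68.83/26.72 = 2.576 m.
V = (1/n) R^(2/3) √S = (1/0.013) × 2.576^(2/3) × √0.0043 = 9.48 m/s. Hydraulic depth D_h = A/T = 68.83/24.65 = 2.793 m.
Froude number Fr = V/√(g·D_h) = 9.48/√(9.81×2.793) = 1.81, which is greater than 1, so the flow is supercritical.

supercritical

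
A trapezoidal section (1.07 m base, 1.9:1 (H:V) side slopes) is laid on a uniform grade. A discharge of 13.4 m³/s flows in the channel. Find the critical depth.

At critical depth, Q² T / (g A³) = 1, i.e. A³/T = Q²/g = 13.4²/9.81 = 18.3.
Trying y = 1.56 m: A³/T = 35.61 — too large.
Trying y = 0.913 m: A³/T = 3.699 — too small.
Trying y = 1.34 m: A³/T = 18.46 — close enough.

y_c = 1.34 m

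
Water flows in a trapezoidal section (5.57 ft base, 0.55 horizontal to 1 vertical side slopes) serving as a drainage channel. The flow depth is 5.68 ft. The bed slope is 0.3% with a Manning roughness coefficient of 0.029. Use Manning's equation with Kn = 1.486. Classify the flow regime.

With bottom width b = 5.57 ft and side slope z = 0.55: A = (b + zy)y = (5.57 + 0.55×5.68)×5.68 = 49.38 ft²; P = b + 2y√(1+z²) = 5.57 + 2×5.68×1.141 = 18.53 ft.
Hydraulic radius R = A/P = 49.38/18.53 = 2.664 ft.
V = (1.486/n) R^(2/3) √S = (1.486/0.029) × 2.664^(2/3) × √0.003 = 5.394 ft/s. Hydraulic depth D_h = A/T = 49.38/11.82 = 4.179 ft.
Froude number Fr = V/√(g·D_h) = 5.394/√(32.2×4.179) = 0.465, which is less than 1, so the flow is subcritical.

subcritical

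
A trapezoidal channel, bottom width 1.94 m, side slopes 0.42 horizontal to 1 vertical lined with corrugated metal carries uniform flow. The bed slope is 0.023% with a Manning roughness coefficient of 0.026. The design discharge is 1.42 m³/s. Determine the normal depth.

y_n = 1.28 m

Manning's equation rearranged: A R^(2/3) = nQ / (1·√S) = 0.026 × 1.42 / (√0.00023) = 2.434.
At y = 1.04 m: A R^(2/3) = 1.737 — short.
At y = 1.59 m: A R^(2/3) = 3.482 — over.
At y = 1.28 m: A R^(2/3) = 2.434 — matches.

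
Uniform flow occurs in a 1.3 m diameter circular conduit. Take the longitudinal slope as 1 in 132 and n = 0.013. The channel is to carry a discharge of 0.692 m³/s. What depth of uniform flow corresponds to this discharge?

Manning's equation rearranged: A R^(2/3) = nQ / (1·√S) = 0.013 × 0.692 / (√0.007576) = 0.1034.
Try y = 0.392 m: A R^(2/3) = 0.1241 — too large.
Try y = 0.246 m: A R^(2/3) = 0.04911 — too small.
Try y = 0.357 m: A R^(2/3) = 0.1034 — matches.

y_n = 0.357 m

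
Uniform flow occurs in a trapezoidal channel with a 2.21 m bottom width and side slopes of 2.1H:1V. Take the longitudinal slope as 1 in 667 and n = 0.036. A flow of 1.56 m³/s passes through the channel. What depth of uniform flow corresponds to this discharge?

y_n = 0.674 m

Manning's equation rearranged: A R^(2/3) = nQ / (1·√S) = 0.036 × 1.56 / (√0.001499) = 1.45.
At y = 0.745 m: A R^(2/3) = 1.761 — too large.
At y = 0.599 m: A R^(2/3) = 1.157 — too small.
At y = 0.674 m: A R^(2/3) = 1.45 — matches.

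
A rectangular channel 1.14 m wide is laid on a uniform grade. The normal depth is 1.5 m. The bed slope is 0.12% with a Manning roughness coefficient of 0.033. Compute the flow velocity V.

V = 0.582 m/s

Flow area A = b·y = 1.14 × 1.5 = 1.71 m². Wetted perimeter P = b + 2y = 1.14 + 2×1.5 = 4.14 m.
Hydraulic radius R = A/P = 1.71/4.14 = 0.413 m.
From Manning's equation, V = (1/n) R^(2/3) S^(1/2) = (1/0.033) × 0.413^(2/3) × 0.0012^(1/2) = 0.582 m/s.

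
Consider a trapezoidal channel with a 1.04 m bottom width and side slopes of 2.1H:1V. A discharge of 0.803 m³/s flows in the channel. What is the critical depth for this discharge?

At critical depth, Q² T / (g A³) = 1, i.e. A³/T = Q²/g = 0.803²/9.81 = 0.06573.
Trying y = 0.269 m: A³/T = 0.03708 — too small.
Trying y = 0.367 m: A³/T = 0.1137 — too large.
Trying y = 0.316 m: A³/T = 0.06591 — matches.

y_c = 0.316 m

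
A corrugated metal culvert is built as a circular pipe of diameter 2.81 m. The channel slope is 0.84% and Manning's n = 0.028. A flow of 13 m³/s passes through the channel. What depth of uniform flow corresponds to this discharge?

y_n = 1.92 m

Manning's equation rearranged: A R^(2/3) = nQ / (1·√S) = 0.028 × 13 / (√0.0084) = 3.972.
Try y = 1.31 m: A R^(2/3) = 2.172 — low.
Try y = 2.26 m: A R^(2/3) = 4.815 — high.
Try y = 1.92 m: A R^(2/3) = 3.973 — ≈ 3.972.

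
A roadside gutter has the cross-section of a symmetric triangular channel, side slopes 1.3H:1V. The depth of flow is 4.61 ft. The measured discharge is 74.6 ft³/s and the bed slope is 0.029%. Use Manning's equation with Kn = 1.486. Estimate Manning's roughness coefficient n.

n = 0.014

For a triangular section with side slope z = 1.3: A = zy² = 1.3×4.61² = 27.63 ft²; P = 2y√(1+z²) = 2×4.61×1.64 = 15.12 ft.
Hydraulic radius R = A/P = 27.63/15.12 = 1.827 ft.
Rearranging Manning's equation: n = (1.486/Q) A R^(2/3) S^(1/2) = (1.486/74.6) × 27.63 × 1.827^(2/3) × √0.00029 = 0.014.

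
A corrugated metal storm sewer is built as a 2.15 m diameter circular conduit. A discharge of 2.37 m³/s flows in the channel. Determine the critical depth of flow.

At critical depth, Q² T / (g A³) = 1, i.e. A³/T = Q²/g = 2.37²/9.81 = 0.5726.
Trying y = 0.503 m: A³/T = 0.1483 — low.
Trying y = 0.909 m: A³/T = 1.464 — high.
Trying y = 0.712 m: A³/T = 0.5719 — matches.

y_c = 0.712 m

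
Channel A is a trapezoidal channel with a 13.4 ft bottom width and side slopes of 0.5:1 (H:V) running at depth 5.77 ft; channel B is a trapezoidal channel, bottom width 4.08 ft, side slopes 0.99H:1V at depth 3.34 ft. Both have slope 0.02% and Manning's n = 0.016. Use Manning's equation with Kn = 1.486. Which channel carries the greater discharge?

channel A

Channel A: With bottom width b = 13.4 ft and side slope z = 0.5: A = (b + zy)y = (13.4 + 0.5×5.77)×5.77 = 93.96 ft²; P = b + 2y√(1+z²) = 13.4 + 2×5.77×1.118 = 26.3 ft. Hydraulic radius R = A/P = 93.96/26.3 = 3.573 ft. Q_A = (1.486/0.016)·93.96·3.573^(2/3)·√0.0002 = 288.4 ft³/s.
Channel B: With bottom width b = 4.08 ft and side slope z = 0.99: A = (b + zy)y = (4.08 + 0.99×3.34)×3.34 = 24.67 ft²; P = b + 2y√(1+z²) = 4.08 + 2×3.34×1.407 = 13.48 ft. Hydraulic radius R = A/P = 24.67/13.48 = 1.83 ft. Q_B = (1.486/0.016)·24.67·1.83^(2/3)·√0.0002 = 48.49 ft³/s.
Q_A = 288.4 ft³/s vs Q_B = 48.49 ft³/s, so channel A carries more.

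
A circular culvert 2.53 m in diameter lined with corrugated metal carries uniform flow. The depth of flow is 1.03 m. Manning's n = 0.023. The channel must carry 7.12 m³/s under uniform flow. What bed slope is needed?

S = 0.0161

For a circular section of diameter D = 2.53 m at depth y = 1.03 m, the central angle is θ = 2 arccos(1 − 2y/D) = 2.768 rad. Then A = (D²/8)(θ − sin θ) = 1.923 m² and P = Dθ/2 = 3.501 m.
Hydraulic radius R = A/P = 1.923/3.501 = 0.5491 m.
From Manning's equation, S = [nQ / (1 A R^(2/3))]² = [0.023 × 7.12 / (1 × 1.923 × 0.5491^(2/3))]² = 0.0161.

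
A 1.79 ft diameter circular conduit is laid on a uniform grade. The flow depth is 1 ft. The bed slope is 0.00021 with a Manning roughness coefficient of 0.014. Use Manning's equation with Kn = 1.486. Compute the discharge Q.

Q = 1.36 ft³/s

For a circular section of diameter D = 1.79 ft at depth y = 1 ft, the central angle is θ = 2 arccos(1 − 2y/D) = 3.377 rad. Then A = (D²/8)(θ − sin θ) = 1.446 ft² and P = Dθ/2 = 3.022 ft.
Hydraulic radius R = A/P = 1.446/3.022 = 0.4784 ft.
Manning's equation: Q = (1.486/n) A R^(2/3) S^(1/2) = (1.486/0.014) × 1.446 × 0.4784^(2/3) × 0.00021^(1/2) = 1.36 ft³/s.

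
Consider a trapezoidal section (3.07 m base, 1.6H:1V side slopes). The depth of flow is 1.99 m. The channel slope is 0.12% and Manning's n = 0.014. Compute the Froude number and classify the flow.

With bottom width b = 3.07 m and side slope z = 1.6: A = (b + zy)y = (3.07 + 1.6×1.99)×1.99 = 12.45 m²; P = b + 2y√(1+z²) = 3.07 + 2×1.99×1.887 = 10.58 m.
Hydraulic radius R = A/P = 12.45/10.58 = 1.176 m.
V = (1/n) R^(2/3) √S = (1/0.014) × 1.176^(2/3) × √0.0012 = 2.757 m/s. Hydraulic depth D_h = A/T = 12.45/9.438 = 1.319 m.
Froude number Fr = V/√(g·D_h) = 2.757/√(9.81×1.319) = 0.767, which is less than 1, so the flow is subcritical.

subcritical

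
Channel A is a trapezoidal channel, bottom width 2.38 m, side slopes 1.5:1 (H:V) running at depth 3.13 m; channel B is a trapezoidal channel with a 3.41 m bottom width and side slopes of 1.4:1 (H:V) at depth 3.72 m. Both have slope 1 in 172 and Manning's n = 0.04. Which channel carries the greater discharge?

channel B

Channel A: With bottom width b = 2.38 m and side slope z = 1.5: A = (b + zy)y = (2.38 + 1.5×3.13)×3.13 = 22.14 m²; P = b + 2y√(1+z²) = 2.38 + 2×3.13×1.803 = 13.67 m. Hydraulic radius R = A/P = 22.14/13.67 = 1.621 m. Q_A = (1/0.04)·22.14·1.621^(2/3)·√0.005814 = 58.24 m³/s.
Channel B: With bottom width b = 3.41 m and side slope z = 1.4: A = (b + zy)y = (3.41 + 1.4×3.72)×3.72 = 32.06 m²; P = b + 2y√(1+z²) = 3.41 + 2×3.72×1.72 = 16.21 m. Hydraulic radius R = A/P = 32.06/16.21 = 1.978 m. Q_B = (1/0.04)·32.06·1.978^(2/3)·√0.005814 = 96.29 m³/s.
Q_A = 58.24 m³/s vs Q_B = 96.29 m³/s, so channel B carries more.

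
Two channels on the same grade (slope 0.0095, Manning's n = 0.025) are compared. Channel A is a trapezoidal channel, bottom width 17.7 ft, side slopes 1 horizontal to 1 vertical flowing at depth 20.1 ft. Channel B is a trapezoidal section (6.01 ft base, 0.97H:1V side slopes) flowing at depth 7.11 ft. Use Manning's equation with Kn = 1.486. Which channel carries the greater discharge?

Channel A: With bottom width b = 17.7 ft and side slope z = 1: A = (b + zy)y = (17.7 + 1×20.1)×20.1 = 759.8 ft²; P = b + 2y√(1+z²) = 17.7 + 2×20.1×1.414 = 74.55 ft. Hydraulic radius R = A/P = 759.8/74.55 = 10.19 ft. Q_A = (1.486/0.025)·759.8·10.19^(2/3)·√0.0095 = 20690 ft³/s.
Channel B: With bottom width b = 6.01 ft and side slope z = 0.97: A = (b + zy)y = (6.01 + 0.97×7.11)×7.11 = 91.77 ft²; P = b + 2y√(1+z²) = 6.01 + 2×7.11×1.393 = 25.82 ft. Hydraulic radius R = A/P = 91.77/25.82 = 3.554 ft. Q_B = (1.486/0.025)·91.77·3.554^(2/3)·√0.0095 = 1238 ft³/s.
Q_A = 20690 ft³/s vs Q_B = 1238 ft³/s, so channel A carries more.

channel A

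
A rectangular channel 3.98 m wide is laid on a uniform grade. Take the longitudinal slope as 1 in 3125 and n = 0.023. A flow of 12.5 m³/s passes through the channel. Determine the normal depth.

Manning's equation rearranged: A R^(2/3) = nQ / (1·√S) = 0.023 × 12.5 / (√0.00032) = 16.07.
Trying y = 3.99 m: A R^(2/3) = 19.18 — too large.
Trying y = 3.46 m: A R^(2/3) = 16.09 — close enough.

y_n = 3.46 m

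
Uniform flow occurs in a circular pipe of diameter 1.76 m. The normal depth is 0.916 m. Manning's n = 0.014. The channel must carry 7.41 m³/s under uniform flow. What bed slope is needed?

For a circular section of diameter D = 1.76 m at depth y = 0.916 m, the central angle is θ = 2 arccos(1 − 2y/D) = 3.223 rad. Then A = (D²/8)(θ − sin θ) = 1.28 m² and P = Dθ/2 = 2.837 m.
Hydraulic radius R = A/P = 1.28/2.837 = 0.4512 m.
From Manning's equation, S = [nQ / (1 A R^(2/3))]² = [0.014 × 7.41 / (1 × 1.28 × 0.4512^(2/3))]² = 0.019.

S = 0.019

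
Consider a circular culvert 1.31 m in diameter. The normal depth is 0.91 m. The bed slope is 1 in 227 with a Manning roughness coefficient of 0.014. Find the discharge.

Q = 2.52 m³/s

For a circular section of diameter D = 1.31 m at depth y = 0.91 m, the central angle is θ = 2 arccos(1 − 2y/D) = 3.941 rad. Then A = (D²/8)(θ − sin θ) = 0.9993 m² and P = Dθ/2 = 2.582 m.
Hydraulic radius R = A/P = 0.9993/2.582 = 0.3871 m.
Manning's equation: Q = (1/n) A R^(2/3) S^(1/2) = (1/0.014) × 0.9993 × 0.3871^(2/3) × 0.004405^(1/2) = 2.52 m³/s.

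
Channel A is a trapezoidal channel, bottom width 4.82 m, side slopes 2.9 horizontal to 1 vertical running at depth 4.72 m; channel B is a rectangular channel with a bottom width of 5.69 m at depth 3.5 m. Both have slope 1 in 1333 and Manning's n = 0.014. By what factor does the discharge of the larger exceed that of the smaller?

6.12

Channel A: With bottom width b = 4.82 m and side slope z = 2.9: A = (b + zy)y = (4.82 + 2.9×4.72)×4.72 = 87.36 m²; P = b + 2y√(1+z²) = 4.82 + 2×4.72×3.068 = 33.78 m. Hydraulic radius R = A/P = 87.36/33.78 = 2.586 m. Q_A = (1/0.014)·87.36·2.586^(2/3)·√0.0007502 = 322 m³/s.
Channel B: Flow area A = b·y = 5.69 × 3.5 = 19.92 m². Wetted perimeter P = b + 2y = 5.69 + 2×3.5 = 12.69 m. Hydraulic radius R = A/P = 19.92/12.69 = 1.569 m. Q_B = (1/0.014)·19.92·1.569^(2/3)·√0.0007502 = 52.62 m³/s.
The larger discharge is 322 m³/s and the smaller is 52.62 m³/s; the ratio is 6.12.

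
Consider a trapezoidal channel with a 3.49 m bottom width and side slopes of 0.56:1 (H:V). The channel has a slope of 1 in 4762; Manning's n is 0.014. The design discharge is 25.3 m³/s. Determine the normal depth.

y_n = 3.33 m

Manning's equation rearranged: A R^(2/3) = nQ / (1·√S) = 0.014 × 25.3 / (√0.00021) = 24.44.
Try y = 3.97 m: A R^(2/3) = 33.58 — too large.
Try y = 2.68 m: A R^(2/3) = 16.65 — too small.
Try y = 3.33 m: A R^(2/3) = 24.42 — ≈ 24.44.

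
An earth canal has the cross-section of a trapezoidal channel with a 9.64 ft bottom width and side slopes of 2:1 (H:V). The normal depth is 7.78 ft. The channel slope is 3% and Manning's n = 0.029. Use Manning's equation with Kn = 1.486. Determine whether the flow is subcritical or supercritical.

supercritical

With bottom width b = 9.64 ft and side slope z = 2: A = (b + zy)y = (9.64 + 2×7.78)×7.78 = 196.1 ft²; P = b + 2y√(1+z²) = 9.64 + 2×7.78×2.236 = 44.43 ft.
Hydraulic radius R = A/P = 196.1/44.43 = 4.412 ft.
V = (1.486/n) R^(2/3) √S = (1.486/0.029) × 4.412^(2/3) × √0.03 = 23.88 ft/s. Hydraulic depth D_h = A/T = 196.1/40.76 = 4.81 ft.
Froude number Fr = V/√(g·D_h) = 23.88/√(32.2×4.81) = 1.92, which is greater than 1, so the flow is supercritical.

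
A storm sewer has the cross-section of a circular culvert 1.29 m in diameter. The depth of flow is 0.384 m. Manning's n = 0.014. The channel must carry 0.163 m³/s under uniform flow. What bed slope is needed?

For a circular section of diameter D = 1.29 m at depth y = 0.384 m, the central angle is θ = 2 arccos(1 − 2y/D) = 2.308 rad. Then A = (D²/8)(θ − sin θ) = 0.3262 m² and P = Dθ/2 = 1.489 m.
Hydraulic radius R = A/P = 0.3262/1.489 = 0.2191 m.
From Manning's equation, S = [nQ / (1 A R^(2/3))]² = [0.014 × 0.163 / (1 × 0.3262 × 0.2191^(2/3))]² = 0.00037.

S = 0.00037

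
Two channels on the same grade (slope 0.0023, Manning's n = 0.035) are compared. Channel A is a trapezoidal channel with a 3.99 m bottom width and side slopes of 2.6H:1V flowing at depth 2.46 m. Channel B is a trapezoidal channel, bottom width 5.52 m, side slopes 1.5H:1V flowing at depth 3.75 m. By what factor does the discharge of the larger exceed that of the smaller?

Channel A: With bottom width b = 3.99 m and side slope z = 2.6: A = (b + zy)y = (3.99 + 2.6×2.46)×2.46 = 25.55 m²; P = b + 2y√(1+z²) = 3.99 + 2×2.46×2.786 = 17.7 m. Hydraulic radius R = A/P = 25.55/17.7 = 1.444 m. Q_A = (1/0.035)·25.55·1.444^(2/3)·√0.0023 = 44.72 m³/s.
Channel B: With bottom width b = 5.52 m and side slope z = 1.5: A = (b + zy)y = (5.52 + 1.5×3.75)×3.75 = 41.79 m²; P = b + 2y√(1+z²) = 5.52 + 2×3.75×1.803 = 19.04 m. Hydraulic radius R = A/P = 41.79/19.04 = 2.195 m. Q_B = (1/0.035)·41.79·2.195^(2/3)·√0.0023 = 96.72 m³/s.
The larger discharge is 96.72 m³/s and the smaller is 44.72 m³/s; the ratio is 2.16.

2.16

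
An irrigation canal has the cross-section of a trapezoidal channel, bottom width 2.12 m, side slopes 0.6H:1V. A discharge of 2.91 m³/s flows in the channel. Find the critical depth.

y_c = 0.547 m

At critical depth, Q² T / (g A³) = 1, i.e. A³/T = Q²/g = 2.91²/9.81 = 0.8632.
Try y = 0.661 m: A³/T = 1.58 — too large.
Try y = 0.413 m: A³/T = 0.3575 — too small.
Try y = 0.547 m: A³/T = 0.865 — matches.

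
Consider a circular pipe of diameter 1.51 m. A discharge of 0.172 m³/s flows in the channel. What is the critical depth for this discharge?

y_c = 0.205 m

At critical depth, Q² T / (g A³) = 1, i.e. A³/T = Q²/g = 0.172²/9.81 = 0.003016.
Try y = 0.236 m: A³/T = 0.00521 — high.
Try y = 0.205 m: A³/T = 0.002991 — matches.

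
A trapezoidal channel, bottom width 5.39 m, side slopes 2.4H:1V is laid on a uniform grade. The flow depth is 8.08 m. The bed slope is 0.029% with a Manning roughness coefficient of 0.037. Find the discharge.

With bottom width b = 5.39 m and side slope z = 2.4: A = (b + zy)y = (5.39 + 2.4×8.08)×8.08 = 200.2 m²; P = b + 2y√(1+z²) = 5.39 + 2×8.08×2.6 = 47.41 m.
Hydraulic radius R = A/P = 200.2/47.41 = 4.224 m.
Manning's equation: Q = (1/n) A R^(2/3) S^(1/2) = (1/0.037) × 200.2 × 4.224^(2/3) × 0.00029^(1/2) = 241 m³/s.

Q = 241 m³/s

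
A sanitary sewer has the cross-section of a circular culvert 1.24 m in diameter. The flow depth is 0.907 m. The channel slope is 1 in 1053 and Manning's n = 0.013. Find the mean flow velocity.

V = 1.23 m/s

For a circular section of diameter D = 1.24 m at depth y = 0.907 m, the central angle is θ = 2 arccos(1 − 2y/D) = 4.104 rad. Then A = (D²/8)(θ − sin θ) = 0.9465 m² and P = Dθ/2 = 2.545 m.
Hydraulic radius R = A/P = 0.9465/2.545 = 0.372 m.
From Manning's equation, V = (1/n) R^(2/3) S^(1/2) = (1/0.013) × 0.372^(2/3) × 0.0009497^(1/2) = 1.23 m/s.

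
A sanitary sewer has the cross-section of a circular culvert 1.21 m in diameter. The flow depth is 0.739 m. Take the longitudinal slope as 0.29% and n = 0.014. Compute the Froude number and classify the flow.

For a circular section of diameter D = 1.21 m at depth y = 0.739 m, the central angle is θ = 2 arccos(1 − 2y/D) = 3.588 rad. Then A = (D²/8)(θ − sin θ) = 0.7358 m² and P = Dθ/2 = 2.171 m.
Hydraulic radius R = A/P = 0.7358/2.171 = 0.3389 m.
V = (1/n) R^(2/3) √S = (1/0.014) × 0.3389^(2/3) × √0.0029 = 1.87 m/s. Hydraulic depth D_h = A/T = 0.7358/1.18 = 0.6235 m.
Froude number Fr = V/√(g·D_h) = 1.87/√(9.81×0.6235) = 0.756, which is less than 1, so the flow is subcritical.

subcritical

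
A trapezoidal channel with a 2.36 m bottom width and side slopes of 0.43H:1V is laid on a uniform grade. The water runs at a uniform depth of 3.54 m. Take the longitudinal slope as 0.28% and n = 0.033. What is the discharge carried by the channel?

Q = 27.1 m³/s

With bottom width b = 2.36 m and side slope z = 0.43: A = (b + zy)y = (2.36 + 0.43×3.54)×3.54 = 13.74 m²; P = b + 2y√(1+z²) = 2.36 + 2×3.54×1.089 = 10.07 m.
Hydraulic radius R = A/P = 13.74/10.07 = 1.365 m.
Manning's equation: Q = (1/n) A R^(2/3) S^(1/2) = (1/0.033) × 13.74 × 1.365^(2/3) × 0.0028^(1/2) = 27.1 m³/s.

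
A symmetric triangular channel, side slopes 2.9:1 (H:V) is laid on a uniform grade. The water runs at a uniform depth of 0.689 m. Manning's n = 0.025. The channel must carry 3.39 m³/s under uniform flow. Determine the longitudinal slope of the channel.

For a triangular section with side slope z = 2.9: A = zy² = 2.9×0.689² = 1.377 m²; P = 2y√(1+z²) = 2×0.689×3.068 = 4.227 m.
Hydraulic radius R = A/P = 1.377/4.227 = 0.3257 m.
From Manning's equation, S = [nQ / (1 A R^(2/3))]² = [0.025 × 3.39 / (1 × 1.377 × 0.3257^(2/3))]² = 0.0169.

S = 0.0169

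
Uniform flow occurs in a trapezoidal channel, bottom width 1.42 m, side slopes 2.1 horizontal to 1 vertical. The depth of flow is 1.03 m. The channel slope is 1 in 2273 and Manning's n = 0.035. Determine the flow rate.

With bottom width b = 1.42 m and side slope z = 2.1: A = (b + zy)y = (1.42 + 2.1×1.03)×1.03 = 3.69 m²; P = b + 2y√(1+z²) = 1.42 + 2×1.03×2.326 = 6.211 m.
Hydraulic radius R = A/P = 3.69/6.211 = 0.5941 m.
Manning's equation: Q = (1/n) A R^(2/3) S^(1/2) = (1/0.035) × 3.69 × 0.5941^(2/3) × 0.0004399^(1/2) = 1.56 m³/s.

Q = 1.56 m³/s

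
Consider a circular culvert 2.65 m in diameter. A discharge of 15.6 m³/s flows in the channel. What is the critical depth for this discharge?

y_c = 1.78 m

At critical depth, Q² T / (g A³) = 1, i.e. A³/T = Q²/g = 15.6²/9.81 = 24.81.
Trying y = 2.06 m: A³/T = 44.16 — high.
Trying y = 1.78 m: A³/T = 24.56 — matches.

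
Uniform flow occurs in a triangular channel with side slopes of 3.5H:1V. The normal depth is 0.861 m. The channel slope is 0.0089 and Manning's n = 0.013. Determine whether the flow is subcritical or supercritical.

supercritical

For a triangular section with side slope z = 3.5: A = zy² = 3.5×0.861² = 2.595 m²; P = 2y√(1+z²) = 2×0.861×3.64 = 6.268 m.
Hydraulic radius R = A/P = 2.595/6.268 = 0.4139 m.
V = (1/n) R^(2/3) √S = (1/0.013) × 0.4139^(2/3) × √0.0089 = 4.031 m/s. Hydraulic depth D_h = A/T = 2.595/6.027 = 0.4305 m.
Froude number Fr = V/√(g·D_h) = 4.031/√(9.81×0.4305) = 1.96, which is greater than 1, so the flow is supercritical.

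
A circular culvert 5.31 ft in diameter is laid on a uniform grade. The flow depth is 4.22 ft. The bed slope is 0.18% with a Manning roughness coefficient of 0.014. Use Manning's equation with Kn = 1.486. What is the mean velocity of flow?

V = 6.2 ft/s

For a circular section of diameter D = 5.31 ft at depth y = 4.22 ft, the central angle is θ = 2 arccos(1 − 2y/D) = 4.402 rad. Then A = (D²/8)(θ − sin θ) = 18.87 ft² and P = Dθ/2 = 11.69 ft.
Hydraulic radius R = A/P = 18.87/11.69 = 1.615 ft.
From Manning's equation, V = (1.486/n) R^(2/3) S^(1/2) = (1.486/0.014) × 1.615^(2/3) × 0.0018^(1/2) = 6.2 ft/s.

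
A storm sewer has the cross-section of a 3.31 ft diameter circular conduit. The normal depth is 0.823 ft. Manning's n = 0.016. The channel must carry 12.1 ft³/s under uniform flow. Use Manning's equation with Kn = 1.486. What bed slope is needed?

For a circular section of diameter D = 3.31 ft at depth y = 0.823 ft, the central angle is θ = 2 arccos(1 − 2y/D) = 2.088 rad. Then A = (D²/8)(θ − sin θ) = 1.669 ft² and P = Dθ/2 = 3.456 ft.
Hydraulic radius R = A/P = 1.669/3.456 = 0.4831 ft.
From Manning's equation, S = [nQ / (1.486 A R^(2/3))]² = [0.016 × 12.1 / (1.486 × 1.669 × 0.4831^(2/3))]² = 0.0161.

S = 0.0161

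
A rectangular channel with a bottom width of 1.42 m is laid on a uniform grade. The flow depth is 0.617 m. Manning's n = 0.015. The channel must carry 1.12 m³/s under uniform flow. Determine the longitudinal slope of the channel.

S = 0.00161

Flow area A = b·y = 1.42 × 0.617 = 0.8761 m². Wetted perimeter P = b + 2y = 1.42 + 2×0.617 = 2.654 m.
Hydraulic radius R = A/P = 0.8761/2.654 = 0.3301 m.
From Manning's equation, S = [nQ / (1 A R^(2/3))]² = [0.015 × 1.12 / (1 × 0.8761 × 0.3301^(2/3))]² = 0.00161.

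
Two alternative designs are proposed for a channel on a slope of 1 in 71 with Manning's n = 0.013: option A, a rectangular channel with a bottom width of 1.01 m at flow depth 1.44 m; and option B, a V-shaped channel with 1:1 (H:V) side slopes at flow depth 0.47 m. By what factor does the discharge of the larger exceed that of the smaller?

11.3

Channel A: Flow area A = b·y = 1.01 × 1.44 = 1.454 m². Wetted perimeter P = b + 2y = 1.01 + 2×1.44 = 3.89 m. Hydraulic radius R = A/P = 1.454/3.89 = 0.3739 m. Q_A = (1/0.013)·1.454·0.3739^(2/3)·√0.01408 = 6.891 m³/s.
Channel B: For a triangular section with side slope z = 1: A = zy² = 1×0.47² = 0.2209 m²; P = 2y√(1+z²) = 2×0.47×1.414 = 1.329 m. Hydraulic radius R = A/P = 0.2209/1.329 = 0.1662 m. Q_B = (1/0.013)·0.2209·0.1662^(2/3)·√0.01408 = 0.6095 m³/s.
The larger discharge is 6.891 m³/s and the smaller is 0.6095 m³/s; the ratio is 11.3.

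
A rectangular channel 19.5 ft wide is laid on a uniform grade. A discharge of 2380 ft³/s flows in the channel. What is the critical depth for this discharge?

y_c = 7.73 ft

For a rectangular channel, critical depth y_c = (q²/g)^(1/3) where q = Q/b = 2380/19.5 = 122.1 ft²/s.
So y_c = (122.1²/32.2)^(1/3) = 7.73 ft.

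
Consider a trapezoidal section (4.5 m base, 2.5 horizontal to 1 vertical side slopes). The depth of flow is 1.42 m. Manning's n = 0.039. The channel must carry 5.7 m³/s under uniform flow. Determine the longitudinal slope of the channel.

S = 0.00041

With bottom width b = 4.5 m and side slope z = 2.5: A = (b + zy)y = (4.5 + 2.5×1.42)×1.42 = 11.43 m²; P = b + 2y√(1+z²) = 4.5 + 2×1.42×2.693 = 12.15 m.
Hydraulic radius R = A/P = 11.43/12.15 = 0.9411 m.
From Manning's equation, S = [nQ / (1 A R^(2/3))]² = [0.039 × 5.7 / (1 × 11.43 × 0.9411^(2/3))]² = 0.00041.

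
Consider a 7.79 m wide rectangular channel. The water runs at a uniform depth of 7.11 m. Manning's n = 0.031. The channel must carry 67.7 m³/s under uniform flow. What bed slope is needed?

Flow area A = b·y = 7.79 × 7.11 = 55.39 m². Wetted perimeter P = b + 2y = 7.79 + 2×7.11 = 22.01 m.
Hydraulic radius R = A/P = 55.39/22.01 = 2.516 m.
From Manning's equation, S = [nQ / (1 A R^(2/3))]² = [0.031 × 67.7 / (1 × 55.39 × 2.516^(2/3))]² = 0.000419.

S = 0.000419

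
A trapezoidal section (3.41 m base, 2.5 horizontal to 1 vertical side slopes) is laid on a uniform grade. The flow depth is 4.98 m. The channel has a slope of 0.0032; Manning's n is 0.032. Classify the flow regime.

subcritical

With bottom width b = 3.41 m and side slope z = 2.5: A = (b + zy)y = (3.41 + 2.5×4.98)×4.98 = 78.98 m²; P = b + 2y√(1+z²) = 3.41 + 2×4.98×2.693 = 30.23 m.
Hydraulic radius R = A/P = 78.98/30.23 = 2.613 m.
V = (1/n) R^(2/3) √S = (1/0.032) × 2.613^(2/3) × √0.0032 = 3.354 m/s. Hydraulic depth D_h = A/T = 78.98/28.31 = 2.79 m.
Froude number Fr = V/√(g·D_h) = 3.354/√(9.81×2.79) = 0.641, which is less than 1, so the flow is subcritical.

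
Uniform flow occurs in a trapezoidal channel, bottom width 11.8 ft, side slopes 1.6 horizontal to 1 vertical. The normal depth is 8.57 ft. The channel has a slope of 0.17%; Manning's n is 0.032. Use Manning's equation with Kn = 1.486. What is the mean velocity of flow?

With bottom width b = 11.8 ft and side slope z = 1.6: A = (b + zy)y = (11.8 + 1.6×8.57)×8.57 = 218.6 ft²; P = b + 2y√(1+z²) = 11.8 + 2×8.57×1.887 = 44.14 ft.
Hydraulic radius R = A/P = 218.6/44.14 = 4.953 ft.
From Manning's equation, V = (1.486/n) R^(2/3) S^(1/2) = (1.486/0.032) × 4.953^(2/3) × 0.0017^(1/2) = 5.56 ft/s.

V = 5.56 ft/s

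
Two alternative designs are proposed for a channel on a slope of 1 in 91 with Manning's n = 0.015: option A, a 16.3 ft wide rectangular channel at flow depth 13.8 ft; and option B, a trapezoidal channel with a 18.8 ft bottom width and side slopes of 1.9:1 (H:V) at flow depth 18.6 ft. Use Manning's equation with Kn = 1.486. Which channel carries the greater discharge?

channel B

Channel A: Flow area A = b·y = 16.3 × 13.8 = 224.9 ft². Wetted perimeter P = b + 2y = 16.3 + 2×13.8 = 43.9 ft. Hydraulic radius R = A/P = 224.9/43.9 = 5.124 ft. Q_A = (1.486/0.015)·224.9·5.124^(2/3)·√0.01099 = 6943 ft³/s.
Channel B: With bottom width b = 18.8 ft and side slope z = 1.9: A = (b + zy)y = (18.8 + 1.9×18.6)×18.6 = 1007 ft²; P = b + 2y√(1+z²) = 18.8 + 2×18.6×2.147 = 98.67 ft. Hydraulic radius R = A/P = 1007/98.67 = 10.21 ft. Q_B = (1.486/0.015)·1007·10.21^(2/3)·√0.01099 = 49200 ft³/s.
Q_A = 6943 ft³/s vs Q_B = 49200 ft³/s, so channel B carries more.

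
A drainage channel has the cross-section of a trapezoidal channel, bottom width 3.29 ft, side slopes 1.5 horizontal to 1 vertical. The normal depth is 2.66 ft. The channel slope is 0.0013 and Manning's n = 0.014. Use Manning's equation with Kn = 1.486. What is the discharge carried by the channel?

With bottom width b = 3.29 ft and side slope z = 1.5: A = (b + zy)y = (3.29 + 1.5×2.66)×2.66 = 19.36 ft²; P = b + 2y√(1+z²) = 3.29 + 2×2.66×1.803 = 12.88 ft.
Hydraulic radius R = A/P = 19.36/12.88 = 1.503 ft.
Manning's equation: Q = (1.486/n) A R^(2/3) S^(1/2) = (1.486/0.014) × 19.36 × 1.503^(2/3) × 0.0013^(1/2) = 97.3 ft³/s.

Q = 97.3 ft³/s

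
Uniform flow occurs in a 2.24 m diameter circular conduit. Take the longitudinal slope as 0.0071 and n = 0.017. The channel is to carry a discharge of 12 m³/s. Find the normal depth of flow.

y_n = 1.67 m

Manning's equation rearranged: A R^(2/3) = nQ / (1·√S) = 0.017 × 12 / (√0.0071) = 2.421.
Trying y = 1.28 m: A R^(2/3) = 1.667 — short.
Trying y = 1.86 m: A R^(2/3) = 2.708 — over.
Trying y = 1.67 m: A R^(2/3) = 2.424 — close enough.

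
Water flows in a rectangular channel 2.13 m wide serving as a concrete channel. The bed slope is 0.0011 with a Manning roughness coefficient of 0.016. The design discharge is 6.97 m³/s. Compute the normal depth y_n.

y_n = 2.01 m

Manning's equation rearranged: A R^(2/3) = nQ / (1·√S) = 0.016 × 6.97 / (√0.0011) = 3.362.
At y = 2.52 m: A R^(2/3) = 4.425 — high.
At y = 2.01 m: A R^(2/3) = 3.363 — close enough.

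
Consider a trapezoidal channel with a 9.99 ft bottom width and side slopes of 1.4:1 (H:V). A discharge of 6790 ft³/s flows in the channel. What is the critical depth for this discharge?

y_c = 14 ft

At critical depth, Q² T / (g A³) = 1, i.e. A³/T = Q²/g = 6790²/32.2 = 1432000.
Try y = 9.74 ft: A³/T = 327000 — short.
Try y = 14 ft: A³/T = 1445000 — ≈ 1432000.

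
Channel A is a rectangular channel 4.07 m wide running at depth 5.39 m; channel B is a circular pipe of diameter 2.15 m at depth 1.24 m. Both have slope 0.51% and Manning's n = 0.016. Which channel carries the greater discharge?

Channel A: Flow area A = b·y = 4.07 × 5.39 = 21.94 m². Wetted perimeter P = b + 2y = 4.07 + 2×5.39 = 14.85 m. Hydraulic radius R = A/P = 21.94/14.85 = 1.477 m. Q_A = (1/0.016)·21.94·1.477^(2/3)·√0.0051 = 127 m³/s.
Channel B: For a circular section of diameter D = 2.15 m at depth y = 1.24 m, the central angle is θ = 2 arccos(1 − 2y/D) = 3.45 rad. Then A = (D²/8)(θ − sin θ) = 2.169 m² and P = Dθ/2 = 3.709 m. Hydraulic radius R = A/P = 2.169/3.709 = 0.5848 m. Q_B = (1/0.016)·2.169·0.5848^(2/3)·√0.0051 = 6.769 m³/s.
Q_A = 127 m³/s vs Q_B = 6.769 m³/s, so channel A carries more.

channel A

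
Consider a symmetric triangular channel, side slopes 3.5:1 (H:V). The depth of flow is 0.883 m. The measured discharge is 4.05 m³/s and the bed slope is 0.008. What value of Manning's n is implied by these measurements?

n = 0.034

For a triangular section with side slope z = 3.5: A = zy² = 3.5×0.883² = 2.729 m²; P = 2y√(1+z²) = 2×0.883×3.64 = 6.428 m.
Hydraulic radius R = A/P = 2.729/6.428 = 0.4245 m.
Rearranging Manning's equation: n = (1/Q) A R^(2/3) S^(1/2) = (1/4.05) × 2.729 × 0.4245^(2/3) × √0.008 = 0.034.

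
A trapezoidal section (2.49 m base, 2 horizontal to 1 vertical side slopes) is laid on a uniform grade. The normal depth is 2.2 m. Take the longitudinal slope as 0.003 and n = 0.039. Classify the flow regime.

subcritical

With bottom width b = 2.49 m and side slope z = 2: A = (b + zy)y = (2.49 + 2×2.2)×2.2 = 15.16 m²; P = b + 2y√(1+z²) = 2.49 + 2×2.2×2.236 = 12.33 m.
Hydraulic radius R = A/P = 15.16/12.33 = 1.229 m.
V = (1/n) R^(2/3) √S = (1/0.039) × 1.229^(2/3) × √0.003 = 1.612 m/s. Hydraulic depth D_h = A/T = 15.16/11.29 = 1.343 m.
Froude number Fr = V/√(g·D_h) = 1.612/√(9.81×1.343) = 0.444, which is less than 1, so the flow is subcritical.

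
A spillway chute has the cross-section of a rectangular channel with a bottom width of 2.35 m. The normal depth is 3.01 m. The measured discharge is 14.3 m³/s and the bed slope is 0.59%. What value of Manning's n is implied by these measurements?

n = 0.034

Flow area A = b·y = 2.35 × 3.01 = 7.074 m². Wetted perimeter P = b + 2y = 2.35 + 2×3.01 = 8.37 m.
Hydraulic radius R = A/P = 7.074/8.37 = 0.8451 m.
Rearranging Manning's equation: n = (1/Q) A R^(2/3) S^(1/2) = (1/14.3) × 7.074 × 0.8451^(2/3) × √0.0059 = 0.034.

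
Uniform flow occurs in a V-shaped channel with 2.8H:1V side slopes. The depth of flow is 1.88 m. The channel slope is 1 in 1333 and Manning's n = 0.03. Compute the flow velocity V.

V = 0.842 m/s

For a triangular section with side slope z = 2.8: A = zy² = 2.8×1.88² = 9.896 m²; P = 2y√(1+z²) = 2×1.88×2.973 = 11.18 m.
Hydraulic radius R = A/P = 9.896/11.18 = 0.8852 m.
From Manning's equation, V = (1/n) R^(2/3) S^(1/2) = (1/0.03) × 0.8852^(2/3) × 0.0007502^(1/2) = 0.842 m/s.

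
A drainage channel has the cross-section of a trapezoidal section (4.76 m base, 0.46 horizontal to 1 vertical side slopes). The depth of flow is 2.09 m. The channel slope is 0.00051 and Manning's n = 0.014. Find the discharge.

With bottom width b = 4.76 m and side slope z = 0.46: A = (b + zy)y = (4.76 + 0.46×2.09)×2.09 = 11.96 m²; P = b + 2y√(1+z²) = 4.76 + 2×2.09×1.101 = 9.361 m.
Hydraulic radius R = A/P = 11.96/9.361 = 1.277 m.
Manning's equation: Q = (1/n) A R^(2/3) S^(1/2) = (1/0.014) × 11.96 × 1.277^(2/3) × 0.00051^(1/2) = 22.7 m³/s.

Q = 22.7 m³/s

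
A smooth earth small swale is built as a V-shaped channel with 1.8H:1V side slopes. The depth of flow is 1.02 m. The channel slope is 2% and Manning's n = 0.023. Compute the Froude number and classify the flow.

For a triangular section with side slope z = 1.8: A = zy² = 1.8×1.02² = 1.873 m²; P = 2y√(1+z²) = 2×1.02×2.059 = 4.201 m.
Hydraulic radius R = A/P = 1.873/4.201 = 0.4458 m.
V = (1/n) R^(2/3) √S = (1/0.023) × 0.4458^(2/3) × √0.02 = 3.588 m/s. Hydraulic depth D_h = A/T = 1.873/3.672 = 0.51 m.
Froude number Fr = V/√(g·D_h) = 3.588/√(9.81×0.51) = 1.6, which is greater than 1, so the flow is supercritical.

supercritical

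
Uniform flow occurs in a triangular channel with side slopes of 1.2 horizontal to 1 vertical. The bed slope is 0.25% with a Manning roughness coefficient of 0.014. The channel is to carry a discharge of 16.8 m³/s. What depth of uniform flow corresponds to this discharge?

Manning's equation rearranged: A R^(2/3) = nQ / (1·√S) = 0.014 × 16.8 / (√0.0025) = 4.704.
At y = 2.38 m: A R^(2/3) = 6.403 — over.
At y = 1.45 m: A R^(2/3) = 1.708 — short.
At y = 2.12 m: A R^(2/3) = 4.703 — matches.

y_n = 2.12 m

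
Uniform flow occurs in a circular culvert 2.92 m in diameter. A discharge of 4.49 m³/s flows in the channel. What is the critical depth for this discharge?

y_c = 0.906 m

At critical depth, Q² T / (g A³) = 1, i.e. A³/T = Q²/g = 4.49²/9.81 = 2.055.
Try y = 1.15 m: A³/T = 5.154 — over.
Try y = 0.652 m: A³/T = 0.5709 — short.
Try y = 0.906 m: A³/T = 2.054 — close enough.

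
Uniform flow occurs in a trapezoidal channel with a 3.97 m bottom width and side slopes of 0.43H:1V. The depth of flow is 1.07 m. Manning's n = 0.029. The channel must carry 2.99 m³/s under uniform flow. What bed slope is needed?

With bottom width b = 3.97 m and side slope z = 0.43: A = (b + zy)y = (3.97 + 0.43×1.07)×1.07 = 4.74 m²; P = b + 2y√(1+z²) = 3.97 + 2×1.07×1.089 = 6.299 m.
Hydraulic radius R = A/P = 4.74/6.299 = 0.7525 m.
From Manning's equation, S = [nQ / (1 A R^(2/3))]² = [0.029 × 2.99 / (1 × 4.74 × 0.7525^(2/3))]² = 0.000489.

S = 0.000489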